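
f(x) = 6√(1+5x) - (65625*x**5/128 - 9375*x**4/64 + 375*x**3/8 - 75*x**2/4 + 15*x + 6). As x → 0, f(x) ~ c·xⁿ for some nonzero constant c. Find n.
6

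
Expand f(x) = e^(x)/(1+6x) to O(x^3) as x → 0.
1 - 5*x + 61*x**2/2 + O(x**3)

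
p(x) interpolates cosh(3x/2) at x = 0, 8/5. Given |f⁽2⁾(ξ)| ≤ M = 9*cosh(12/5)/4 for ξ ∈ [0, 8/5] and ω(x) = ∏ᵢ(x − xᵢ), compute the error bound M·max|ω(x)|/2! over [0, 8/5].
18*cosh(12/5)/25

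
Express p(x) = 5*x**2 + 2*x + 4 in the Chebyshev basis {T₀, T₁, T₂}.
(13/2)T₀ + (2)T₁ + (5/2)T₂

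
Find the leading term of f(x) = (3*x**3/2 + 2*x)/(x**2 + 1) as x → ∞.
3*x/2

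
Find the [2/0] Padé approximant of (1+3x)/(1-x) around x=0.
4*x**2 + 4*x + 1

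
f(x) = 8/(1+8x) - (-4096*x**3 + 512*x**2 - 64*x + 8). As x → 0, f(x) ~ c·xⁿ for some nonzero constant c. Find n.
4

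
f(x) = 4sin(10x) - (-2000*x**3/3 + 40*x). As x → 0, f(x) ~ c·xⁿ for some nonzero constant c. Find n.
5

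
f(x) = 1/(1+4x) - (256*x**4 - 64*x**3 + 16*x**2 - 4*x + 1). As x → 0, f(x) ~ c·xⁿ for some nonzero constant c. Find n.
5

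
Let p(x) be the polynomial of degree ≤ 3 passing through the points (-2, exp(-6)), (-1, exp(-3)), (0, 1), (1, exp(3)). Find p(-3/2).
(5 + 15*exp(3) + (-5 + exp(3))*exp(6))*exp(-6)/16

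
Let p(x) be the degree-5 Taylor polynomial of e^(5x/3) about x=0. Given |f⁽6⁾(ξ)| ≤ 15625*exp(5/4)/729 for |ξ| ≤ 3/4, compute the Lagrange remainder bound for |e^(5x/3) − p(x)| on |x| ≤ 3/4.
3125*exp(5/4)/589824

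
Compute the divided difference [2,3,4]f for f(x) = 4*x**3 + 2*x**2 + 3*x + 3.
38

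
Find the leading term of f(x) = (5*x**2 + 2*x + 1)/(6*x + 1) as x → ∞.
5*x/6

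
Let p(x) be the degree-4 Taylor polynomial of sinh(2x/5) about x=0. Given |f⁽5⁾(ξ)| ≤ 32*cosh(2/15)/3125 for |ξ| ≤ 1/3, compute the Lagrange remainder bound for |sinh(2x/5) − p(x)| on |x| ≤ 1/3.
4*cosh(2/15)/11390625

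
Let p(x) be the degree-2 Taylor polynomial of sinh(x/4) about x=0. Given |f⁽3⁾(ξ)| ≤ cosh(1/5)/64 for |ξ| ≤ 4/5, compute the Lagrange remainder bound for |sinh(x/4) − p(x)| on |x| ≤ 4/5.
cosh(1/5)/750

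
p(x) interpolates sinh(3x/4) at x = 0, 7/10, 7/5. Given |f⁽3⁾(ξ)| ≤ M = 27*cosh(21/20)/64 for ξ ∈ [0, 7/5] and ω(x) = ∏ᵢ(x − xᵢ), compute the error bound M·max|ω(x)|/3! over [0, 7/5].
343*sqrt(3)*cosh(21/20)/64000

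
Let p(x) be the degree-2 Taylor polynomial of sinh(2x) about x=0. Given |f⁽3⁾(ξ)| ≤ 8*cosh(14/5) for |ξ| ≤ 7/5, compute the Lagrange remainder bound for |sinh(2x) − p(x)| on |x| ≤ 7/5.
1372*cosh(14/5)/375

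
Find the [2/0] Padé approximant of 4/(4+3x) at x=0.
9*x**2/16 - 3*x/4 + 1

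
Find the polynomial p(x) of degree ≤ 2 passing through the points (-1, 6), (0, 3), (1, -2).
-x**2 - 4*x + 3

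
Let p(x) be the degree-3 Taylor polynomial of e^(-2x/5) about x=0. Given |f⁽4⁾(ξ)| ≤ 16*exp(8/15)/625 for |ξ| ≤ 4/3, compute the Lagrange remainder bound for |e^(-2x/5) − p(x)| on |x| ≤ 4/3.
512*exp(8/15)/151875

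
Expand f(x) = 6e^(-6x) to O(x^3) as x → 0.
6 - 36*x + 108*x**2 + O(x**3)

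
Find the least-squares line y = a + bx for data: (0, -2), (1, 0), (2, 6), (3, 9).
a = -13/5, b = 39/10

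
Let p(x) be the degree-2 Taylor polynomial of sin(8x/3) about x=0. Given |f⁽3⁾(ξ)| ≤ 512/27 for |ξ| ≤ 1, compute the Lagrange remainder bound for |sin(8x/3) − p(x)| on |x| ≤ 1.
256/81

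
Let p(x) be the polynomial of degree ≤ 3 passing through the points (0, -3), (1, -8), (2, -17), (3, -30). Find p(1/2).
-5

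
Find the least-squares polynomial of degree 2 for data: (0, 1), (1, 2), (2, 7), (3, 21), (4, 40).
43/35 + (-221/70)x + (45/14)x²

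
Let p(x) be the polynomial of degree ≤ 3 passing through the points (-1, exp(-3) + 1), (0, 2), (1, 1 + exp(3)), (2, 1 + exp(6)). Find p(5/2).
(-5 + (-35*exp(3) + 37 + 35*exp(6))*exp(3))*exp(-3)/16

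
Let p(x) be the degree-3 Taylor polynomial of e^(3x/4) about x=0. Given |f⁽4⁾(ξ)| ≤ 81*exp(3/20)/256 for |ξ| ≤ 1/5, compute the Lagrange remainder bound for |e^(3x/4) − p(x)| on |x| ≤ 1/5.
27*exp(3/20)/1280000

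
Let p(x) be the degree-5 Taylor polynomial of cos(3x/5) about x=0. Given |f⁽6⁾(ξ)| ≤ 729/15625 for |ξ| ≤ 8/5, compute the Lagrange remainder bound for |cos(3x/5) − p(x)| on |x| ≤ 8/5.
1327104/1220703125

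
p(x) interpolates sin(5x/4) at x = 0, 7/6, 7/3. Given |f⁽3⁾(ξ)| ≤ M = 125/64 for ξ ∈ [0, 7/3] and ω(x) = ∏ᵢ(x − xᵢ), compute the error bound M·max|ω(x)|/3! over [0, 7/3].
42875*sqrt(3)/373248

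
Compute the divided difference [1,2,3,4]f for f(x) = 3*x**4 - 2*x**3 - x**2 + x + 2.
28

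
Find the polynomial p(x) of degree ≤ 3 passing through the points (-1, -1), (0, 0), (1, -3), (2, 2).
2*x**3 - 2*x**2 - 3*x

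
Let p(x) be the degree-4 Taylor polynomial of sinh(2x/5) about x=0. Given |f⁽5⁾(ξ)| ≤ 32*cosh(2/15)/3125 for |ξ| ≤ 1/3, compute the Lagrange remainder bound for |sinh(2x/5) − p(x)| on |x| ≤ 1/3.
4*cosh(2/15)/11390625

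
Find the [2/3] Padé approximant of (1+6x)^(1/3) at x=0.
(14*x**2 + 8*x + 1)/(-4*x**3/3 + 6*x**2 + 6*x + 1)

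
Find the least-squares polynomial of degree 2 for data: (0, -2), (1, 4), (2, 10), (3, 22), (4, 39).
-7/5 + (2)x + (2)x²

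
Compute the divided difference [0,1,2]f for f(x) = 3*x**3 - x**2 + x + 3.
8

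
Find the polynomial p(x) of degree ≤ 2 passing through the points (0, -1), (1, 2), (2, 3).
-x**2 + 4*x - 1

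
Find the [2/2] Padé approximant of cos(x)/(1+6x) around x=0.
(-427*x**2/852 + x/71 + 1)/(x**2/12 + 427*x/71 + 1)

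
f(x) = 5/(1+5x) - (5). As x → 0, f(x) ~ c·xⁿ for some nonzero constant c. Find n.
1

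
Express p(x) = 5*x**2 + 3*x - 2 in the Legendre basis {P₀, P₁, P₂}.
(-1/3)P₀ + (3)P₁ + (10/3)P₂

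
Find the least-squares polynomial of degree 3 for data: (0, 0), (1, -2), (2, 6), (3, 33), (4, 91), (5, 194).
-23/126 + (-163/108)x + (-215/126)x² + (211/108)x³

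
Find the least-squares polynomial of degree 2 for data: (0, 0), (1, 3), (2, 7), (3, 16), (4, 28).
2/7 + (23/70)x + (23/14)x²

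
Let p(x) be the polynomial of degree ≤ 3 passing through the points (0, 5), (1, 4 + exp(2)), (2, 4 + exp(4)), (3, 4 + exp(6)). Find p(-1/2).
-5*exp(6)/16 - 35*exp(2)/16 + 99/16 + 21*exp(4)/16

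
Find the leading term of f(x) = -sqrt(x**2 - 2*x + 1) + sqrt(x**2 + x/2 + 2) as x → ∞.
5/4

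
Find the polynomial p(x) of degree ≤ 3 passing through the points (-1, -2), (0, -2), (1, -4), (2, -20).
-2*x**3 - x**2 + x - 2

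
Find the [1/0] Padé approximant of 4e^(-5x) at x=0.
4 - 20*x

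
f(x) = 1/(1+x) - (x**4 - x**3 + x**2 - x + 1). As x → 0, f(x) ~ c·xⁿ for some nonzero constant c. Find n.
5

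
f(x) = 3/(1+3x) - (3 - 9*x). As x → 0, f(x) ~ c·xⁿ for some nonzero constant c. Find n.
2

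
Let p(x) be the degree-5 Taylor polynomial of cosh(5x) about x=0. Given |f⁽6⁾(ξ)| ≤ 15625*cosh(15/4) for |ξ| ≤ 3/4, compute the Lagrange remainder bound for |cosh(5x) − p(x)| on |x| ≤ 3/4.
253125*cosh(15/4)/65536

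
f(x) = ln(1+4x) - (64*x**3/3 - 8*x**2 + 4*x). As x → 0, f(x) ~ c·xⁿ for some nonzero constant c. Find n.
4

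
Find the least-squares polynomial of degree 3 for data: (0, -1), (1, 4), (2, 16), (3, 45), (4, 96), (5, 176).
-109/126 + (1849/756)x + (101/126)x² + (125/108)x³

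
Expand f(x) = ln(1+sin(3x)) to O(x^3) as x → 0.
3*x - 9*x**2/2 + O(x**3)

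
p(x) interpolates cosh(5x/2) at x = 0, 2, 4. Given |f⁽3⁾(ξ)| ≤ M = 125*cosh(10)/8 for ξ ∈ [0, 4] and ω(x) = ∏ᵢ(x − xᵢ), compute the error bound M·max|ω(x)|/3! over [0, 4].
125*sqrt(3)*cosh(10)/27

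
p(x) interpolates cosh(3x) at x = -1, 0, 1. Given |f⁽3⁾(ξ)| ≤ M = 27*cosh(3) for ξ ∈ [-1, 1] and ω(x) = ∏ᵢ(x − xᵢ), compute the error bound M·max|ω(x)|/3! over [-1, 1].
sqrt(3)*cosh(3)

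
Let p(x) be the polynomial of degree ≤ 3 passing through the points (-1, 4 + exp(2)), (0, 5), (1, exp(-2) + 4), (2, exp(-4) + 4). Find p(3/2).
(5 + 15*exp(2) + (exp(2) + 59)*exp(4))*exp(-4)/16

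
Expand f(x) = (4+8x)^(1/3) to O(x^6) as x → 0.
2**(2/3) + 2*2**(2/3)*x/3 - 4*2**(2/3)*x**2/9 + 40*2**(2/3)*x**3/81 - 160*2**(2/3)*x**4/243 + 704*2**(2/3)*x**5/729 + O(x**6)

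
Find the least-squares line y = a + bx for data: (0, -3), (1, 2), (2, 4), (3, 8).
a = -5/2, b = 7/2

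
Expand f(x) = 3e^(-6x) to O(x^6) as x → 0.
3 - 18*x + 54*x**2 - 108*x**3 + 162*x**4 - 972*x**5/5 + O(x**6)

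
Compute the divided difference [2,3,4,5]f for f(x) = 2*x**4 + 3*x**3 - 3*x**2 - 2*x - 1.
31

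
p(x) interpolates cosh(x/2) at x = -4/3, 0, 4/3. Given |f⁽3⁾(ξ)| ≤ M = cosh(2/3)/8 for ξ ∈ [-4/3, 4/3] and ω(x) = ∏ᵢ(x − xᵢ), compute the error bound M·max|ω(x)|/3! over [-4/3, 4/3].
8*sqrt(3)*cosh(2/3)/729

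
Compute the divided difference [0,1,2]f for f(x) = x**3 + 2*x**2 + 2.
5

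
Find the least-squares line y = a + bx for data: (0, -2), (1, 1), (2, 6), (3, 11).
a = -13/5, b = 22/5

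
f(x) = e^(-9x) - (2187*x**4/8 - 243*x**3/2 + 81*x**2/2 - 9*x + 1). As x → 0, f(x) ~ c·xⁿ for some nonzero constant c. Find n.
5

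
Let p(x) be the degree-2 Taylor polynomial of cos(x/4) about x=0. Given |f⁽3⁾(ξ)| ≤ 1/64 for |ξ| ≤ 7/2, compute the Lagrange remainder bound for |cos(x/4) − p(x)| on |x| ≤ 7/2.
343/3072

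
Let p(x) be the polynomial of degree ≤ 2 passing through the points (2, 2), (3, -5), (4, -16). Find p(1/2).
5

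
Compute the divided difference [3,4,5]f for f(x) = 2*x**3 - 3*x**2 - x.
21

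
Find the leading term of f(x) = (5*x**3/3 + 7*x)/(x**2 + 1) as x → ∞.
5*x/3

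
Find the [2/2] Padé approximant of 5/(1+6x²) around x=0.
5/(6*x**2 + 1)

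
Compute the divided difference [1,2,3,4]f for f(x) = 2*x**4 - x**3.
19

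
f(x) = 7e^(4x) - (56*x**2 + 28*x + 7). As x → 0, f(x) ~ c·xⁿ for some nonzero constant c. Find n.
3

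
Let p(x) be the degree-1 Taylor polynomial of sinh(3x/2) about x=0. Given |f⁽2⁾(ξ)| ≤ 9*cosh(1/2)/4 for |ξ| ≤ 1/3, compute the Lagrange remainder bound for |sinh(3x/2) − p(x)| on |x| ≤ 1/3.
cosh(1/2)/8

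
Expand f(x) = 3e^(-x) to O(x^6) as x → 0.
3 - 3*x + 3*x**2/2 - x**3/2 + x**4/8 - x**5/40 + O(x**6)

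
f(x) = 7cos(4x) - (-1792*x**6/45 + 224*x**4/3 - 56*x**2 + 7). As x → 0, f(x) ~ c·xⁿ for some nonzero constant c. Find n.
8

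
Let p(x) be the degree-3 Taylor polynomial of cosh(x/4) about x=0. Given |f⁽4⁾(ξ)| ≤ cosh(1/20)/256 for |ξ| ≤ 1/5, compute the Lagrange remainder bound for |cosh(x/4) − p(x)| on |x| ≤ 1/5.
cosh(1/20)/3840000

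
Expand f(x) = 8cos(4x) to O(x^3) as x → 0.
8 - 64*x**2 + O(x**3)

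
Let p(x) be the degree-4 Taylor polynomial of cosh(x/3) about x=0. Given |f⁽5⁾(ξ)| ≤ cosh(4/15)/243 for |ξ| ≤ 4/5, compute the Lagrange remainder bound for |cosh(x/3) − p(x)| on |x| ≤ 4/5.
128*cosh(4/15)/11390625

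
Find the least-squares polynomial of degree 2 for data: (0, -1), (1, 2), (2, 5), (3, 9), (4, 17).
-22/35 + (81/70)x + (11/14)x²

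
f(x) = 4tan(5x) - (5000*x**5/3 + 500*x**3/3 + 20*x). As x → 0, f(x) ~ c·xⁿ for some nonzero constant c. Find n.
7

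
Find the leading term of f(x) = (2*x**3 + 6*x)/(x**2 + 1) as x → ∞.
2*x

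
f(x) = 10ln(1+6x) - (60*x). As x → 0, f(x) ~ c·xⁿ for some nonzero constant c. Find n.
2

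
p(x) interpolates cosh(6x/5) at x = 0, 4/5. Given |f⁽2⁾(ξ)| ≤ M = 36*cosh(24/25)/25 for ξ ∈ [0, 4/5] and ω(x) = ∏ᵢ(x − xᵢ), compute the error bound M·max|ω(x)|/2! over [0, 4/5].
72*cosh(24/25)/625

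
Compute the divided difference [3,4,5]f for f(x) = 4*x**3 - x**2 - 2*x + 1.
47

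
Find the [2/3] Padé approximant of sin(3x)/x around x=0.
(3 - 63*x**2/20)/(9*x**2/20 + 1)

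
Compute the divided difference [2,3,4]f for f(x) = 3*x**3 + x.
27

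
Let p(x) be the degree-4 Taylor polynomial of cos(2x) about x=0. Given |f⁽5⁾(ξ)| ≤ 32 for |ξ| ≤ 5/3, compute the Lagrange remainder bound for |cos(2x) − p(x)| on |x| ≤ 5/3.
2500/729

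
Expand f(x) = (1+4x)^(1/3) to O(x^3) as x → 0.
1 + 4*x/3 - 16*x**2/9 + O(x**3)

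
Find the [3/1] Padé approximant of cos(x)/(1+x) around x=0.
(x**3/24 - 7*x**2/12 + x/12 + 1)/(13*x/12 + 1)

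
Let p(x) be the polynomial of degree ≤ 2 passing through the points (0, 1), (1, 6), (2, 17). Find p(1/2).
11/4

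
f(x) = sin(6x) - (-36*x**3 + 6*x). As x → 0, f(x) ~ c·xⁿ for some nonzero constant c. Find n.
5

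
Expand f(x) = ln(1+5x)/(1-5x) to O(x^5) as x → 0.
5*x + 25*x**2/2 + 625*x**3/6 + 4375*x**4/12 + O(x**5)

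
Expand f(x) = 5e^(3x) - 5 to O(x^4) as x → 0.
15*x + 45*x**2/2 + 45*x**3/2 + O(x**4)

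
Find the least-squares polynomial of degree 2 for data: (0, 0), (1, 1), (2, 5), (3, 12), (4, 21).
-3/35 + (-9/70)x + (19/14)x²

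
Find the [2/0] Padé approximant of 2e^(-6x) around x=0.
36*x**2 - 12*x + 2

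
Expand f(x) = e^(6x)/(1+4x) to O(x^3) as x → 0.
1 + 2*x + 10*x**2 + O(x**3)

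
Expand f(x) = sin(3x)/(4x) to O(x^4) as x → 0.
3/4 - 9*x**2/8 + O(x**4)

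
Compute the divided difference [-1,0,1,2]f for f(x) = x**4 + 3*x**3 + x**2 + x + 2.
5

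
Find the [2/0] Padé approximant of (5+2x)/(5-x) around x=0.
3*x**2/25 + 3*x/5 + 1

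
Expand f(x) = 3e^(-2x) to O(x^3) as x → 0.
3 - 6*x + 6*x**2 + O(x**3)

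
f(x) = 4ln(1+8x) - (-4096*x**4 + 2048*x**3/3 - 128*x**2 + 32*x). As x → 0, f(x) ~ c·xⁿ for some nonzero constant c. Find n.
5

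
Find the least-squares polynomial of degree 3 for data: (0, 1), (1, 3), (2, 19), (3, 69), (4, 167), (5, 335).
62/63 + (247/378)x + (-106/63)x² + (161/54)x³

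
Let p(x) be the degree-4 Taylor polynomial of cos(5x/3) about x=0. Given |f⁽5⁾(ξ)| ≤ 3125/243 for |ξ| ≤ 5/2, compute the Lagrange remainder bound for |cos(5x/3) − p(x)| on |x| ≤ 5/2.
1953125/186624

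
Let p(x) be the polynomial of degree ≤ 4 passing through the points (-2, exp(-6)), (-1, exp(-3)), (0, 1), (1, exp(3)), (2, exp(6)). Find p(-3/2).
((-5*exp(6) - 70 + 28*exp(3))*exp(6) + 35 + 140*exp(3))*exp(-6)/128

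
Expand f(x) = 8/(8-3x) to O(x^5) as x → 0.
1 + 3*x/8 + 9*x**2/64 + 27*x**3/512 + 81*x**4/4096 + O(x**5)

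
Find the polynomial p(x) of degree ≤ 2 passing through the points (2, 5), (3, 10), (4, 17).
x**2 + 1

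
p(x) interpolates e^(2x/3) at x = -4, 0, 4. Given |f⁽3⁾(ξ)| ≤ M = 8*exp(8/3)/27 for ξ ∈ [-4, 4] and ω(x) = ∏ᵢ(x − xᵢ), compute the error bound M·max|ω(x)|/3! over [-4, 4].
512*sqrt(3)*exp(8/3)/729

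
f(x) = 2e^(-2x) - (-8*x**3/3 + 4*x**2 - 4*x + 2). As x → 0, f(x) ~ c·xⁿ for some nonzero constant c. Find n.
4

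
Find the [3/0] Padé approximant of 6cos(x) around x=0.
6 - 3*x**2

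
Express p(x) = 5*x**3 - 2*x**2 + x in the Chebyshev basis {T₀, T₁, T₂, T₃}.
-T₀ + (19/4)T₁ - T₂ + (5/4)T₃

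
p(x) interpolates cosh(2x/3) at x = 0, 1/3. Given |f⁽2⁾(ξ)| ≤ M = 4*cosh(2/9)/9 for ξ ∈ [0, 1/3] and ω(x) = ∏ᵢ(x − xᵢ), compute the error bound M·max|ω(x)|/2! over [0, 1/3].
cosh(2/9)/162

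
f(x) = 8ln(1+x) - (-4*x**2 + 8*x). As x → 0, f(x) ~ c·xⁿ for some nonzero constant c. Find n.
3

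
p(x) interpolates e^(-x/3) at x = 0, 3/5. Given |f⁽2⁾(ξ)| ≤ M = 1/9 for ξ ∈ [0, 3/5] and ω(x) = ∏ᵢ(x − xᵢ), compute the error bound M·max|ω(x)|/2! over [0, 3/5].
1/200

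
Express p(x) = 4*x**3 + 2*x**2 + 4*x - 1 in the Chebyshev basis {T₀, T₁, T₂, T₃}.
(7)T₁ + T₂ + T₃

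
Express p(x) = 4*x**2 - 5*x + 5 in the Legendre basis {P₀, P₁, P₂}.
(19/3)P₀ + (-5)P₁ + (8/3)P₂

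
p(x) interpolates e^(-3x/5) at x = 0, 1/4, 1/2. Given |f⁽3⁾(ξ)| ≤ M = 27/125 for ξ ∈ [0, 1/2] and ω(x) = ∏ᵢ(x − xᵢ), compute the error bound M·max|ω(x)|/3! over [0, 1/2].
sqrt(3)/8000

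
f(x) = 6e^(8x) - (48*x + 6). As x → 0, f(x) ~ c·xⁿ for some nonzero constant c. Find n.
2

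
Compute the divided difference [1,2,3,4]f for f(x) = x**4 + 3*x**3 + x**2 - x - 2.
13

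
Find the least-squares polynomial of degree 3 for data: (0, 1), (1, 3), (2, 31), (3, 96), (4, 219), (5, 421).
38/63 + (-467/378)x + (235/126)x² + (82/27)x³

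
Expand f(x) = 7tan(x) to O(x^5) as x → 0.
7*x + 7*x**3/3 + O(x**5)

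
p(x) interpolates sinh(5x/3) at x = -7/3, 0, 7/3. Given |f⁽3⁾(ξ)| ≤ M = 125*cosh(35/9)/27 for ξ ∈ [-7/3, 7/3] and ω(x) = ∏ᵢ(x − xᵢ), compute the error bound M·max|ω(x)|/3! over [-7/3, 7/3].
42875*sqrt(3)*cosh(35/9)/19683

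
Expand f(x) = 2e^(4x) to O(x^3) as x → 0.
2 + 8*x + 16*x**2 + O(x**3)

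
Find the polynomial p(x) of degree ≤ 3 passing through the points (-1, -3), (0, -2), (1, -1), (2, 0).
x - 2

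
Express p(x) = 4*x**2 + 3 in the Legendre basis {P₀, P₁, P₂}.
(13/3)P₀ + (8/3)P₂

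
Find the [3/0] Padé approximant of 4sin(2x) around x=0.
-16*x**3/3 + 8*x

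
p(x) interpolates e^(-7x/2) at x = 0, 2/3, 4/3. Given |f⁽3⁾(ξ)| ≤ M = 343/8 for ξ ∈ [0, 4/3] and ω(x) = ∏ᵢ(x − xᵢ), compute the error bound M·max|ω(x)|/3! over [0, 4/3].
343*sqrt(3)/729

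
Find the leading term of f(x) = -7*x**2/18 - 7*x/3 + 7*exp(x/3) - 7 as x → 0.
7*x**3/162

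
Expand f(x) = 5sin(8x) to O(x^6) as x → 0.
40*x - 1280*x**3/3 + 4096*x**5/3 + O(x**6)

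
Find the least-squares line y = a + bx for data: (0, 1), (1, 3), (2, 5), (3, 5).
a = 7/5, b = 7/5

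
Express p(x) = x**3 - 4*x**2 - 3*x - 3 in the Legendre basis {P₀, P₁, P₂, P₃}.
(-13/3)P₀ + (-12/5)P₁ + (-8/3)P₂ + (2/5)P₃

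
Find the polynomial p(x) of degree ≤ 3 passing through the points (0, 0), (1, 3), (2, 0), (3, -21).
-2*x**3 + 3*x**2 + 2*x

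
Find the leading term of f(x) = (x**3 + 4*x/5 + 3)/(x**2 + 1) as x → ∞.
x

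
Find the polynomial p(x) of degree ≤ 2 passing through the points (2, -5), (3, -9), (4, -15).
-x**2 + x - 3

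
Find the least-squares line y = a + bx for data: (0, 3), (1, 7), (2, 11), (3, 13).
a = 17/5, b = 17/5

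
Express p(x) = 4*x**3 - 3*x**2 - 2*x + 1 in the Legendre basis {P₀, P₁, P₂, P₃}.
(2/5)P₁ + (-2)P₂ + (8/5)P₃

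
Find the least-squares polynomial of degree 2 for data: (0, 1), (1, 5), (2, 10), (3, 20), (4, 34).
48/35 + (67/70)x + (25/14)x²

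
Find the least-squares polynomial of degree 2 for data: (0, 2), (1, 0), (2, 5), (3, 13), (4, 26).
12/7 + (-233/70)x + (33/14)x²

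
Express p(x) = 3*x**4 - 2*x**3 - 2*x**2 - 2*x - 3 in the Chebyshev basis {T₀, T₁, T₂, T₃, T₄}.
(-23/8)T₀ + (-7/2)T₁ + (1/2)T₂ + (-1/2)T₃ + (3/8)T₄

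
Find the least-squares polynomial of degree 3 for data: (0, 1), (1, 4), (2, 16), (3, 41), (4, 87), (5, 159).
59/63 + (242/189)x + (257/252)x² + (109/108)x³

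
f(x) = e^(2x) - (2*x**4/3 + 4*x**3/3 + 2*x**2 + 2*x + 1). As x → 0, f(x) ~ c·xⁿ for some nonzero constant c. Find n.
5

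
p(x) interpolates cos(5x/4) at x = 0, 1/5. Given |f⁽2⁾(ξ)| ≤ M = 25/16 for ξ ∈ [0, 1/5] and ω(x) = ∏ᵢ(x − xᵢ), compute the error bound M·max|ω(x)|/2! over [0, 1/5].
1/128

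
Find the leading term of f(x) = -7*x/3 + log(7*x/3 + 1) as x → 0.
-49*x**2/18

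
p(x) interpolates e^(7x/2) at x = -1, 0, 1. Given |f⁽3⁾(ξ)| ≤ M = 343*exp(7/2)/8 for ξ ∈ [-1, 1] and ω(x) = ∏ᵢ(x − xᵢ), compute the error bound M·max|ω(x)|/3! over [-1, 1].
343*sqrt(3)*exp(7/2)/216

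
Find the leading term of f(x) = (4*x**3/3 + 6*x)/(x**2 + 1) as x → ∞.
4*x/3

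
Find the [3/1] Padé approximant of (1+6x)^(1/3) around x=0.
(-8*x**3/3 + 4*x**2 + 6*x + 1)/(4*x + 1)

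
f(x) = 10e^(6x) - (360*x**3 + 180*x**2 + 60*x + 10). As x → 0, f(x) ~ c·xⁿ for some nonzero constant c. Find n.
4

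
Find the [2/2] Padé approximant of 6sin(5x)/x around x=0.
(30 - 175*x**2/2)/(5*x**2/4 + 1)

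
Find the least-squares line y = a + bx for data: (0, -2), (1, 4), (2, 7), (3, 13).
a = -17/10, b = 24/5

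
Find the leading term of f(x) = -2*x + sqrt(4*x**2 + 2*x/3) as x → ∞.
1/6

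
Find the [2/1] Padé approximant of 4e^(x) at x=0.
(2*x**2/3 + 8*x/3 + 4)/(1 - x/3)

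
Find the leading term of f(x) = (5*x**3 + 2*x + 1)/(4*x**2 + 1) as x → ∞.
5*x/4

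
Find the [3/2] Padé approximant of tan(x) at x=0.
(-x**3/15 + x)/(1 - 2*x**2/5)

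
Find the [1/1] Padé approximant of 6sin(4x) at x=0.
24*x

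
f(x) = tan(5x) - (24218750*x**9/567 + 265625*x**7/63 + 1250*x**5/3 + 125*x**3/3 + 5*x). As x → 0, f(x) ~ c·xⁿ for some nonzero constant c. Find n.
11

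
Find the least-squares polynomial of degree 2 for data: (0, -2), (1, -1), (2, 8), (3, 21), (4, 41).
-11/5 + (-6/5)x + (3)x²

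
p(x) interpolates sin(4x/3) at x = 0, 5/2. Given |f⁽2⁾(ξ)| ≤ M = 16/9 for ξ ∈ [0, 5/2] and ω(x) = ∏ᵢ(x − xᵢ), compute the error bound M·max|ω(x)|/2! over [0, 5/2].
25/18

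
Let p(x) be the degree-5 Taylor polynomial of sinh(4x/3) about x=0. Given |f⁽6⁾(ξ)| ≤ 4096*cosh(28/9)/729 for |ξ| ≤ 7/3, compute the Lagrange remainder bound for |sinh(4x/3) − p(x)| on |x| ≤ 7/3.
30118144*cosh(28/9)/23914845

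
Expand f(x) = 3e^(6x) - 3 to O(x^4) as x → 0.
18*x + 54*x**2 + 108*x**3 + O(x**4)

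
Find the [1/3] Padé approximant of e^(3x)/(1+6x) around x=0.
(21*x/20 + 1)/(333*x**3/40 - 207*x**2/20 + 81*x/20 + 1)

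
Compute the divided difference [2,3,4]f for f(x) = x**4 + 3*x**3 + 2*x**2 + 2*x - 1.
84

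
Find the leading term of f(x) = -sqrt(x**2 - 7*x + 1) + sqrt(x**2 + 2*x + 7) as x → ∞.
9/2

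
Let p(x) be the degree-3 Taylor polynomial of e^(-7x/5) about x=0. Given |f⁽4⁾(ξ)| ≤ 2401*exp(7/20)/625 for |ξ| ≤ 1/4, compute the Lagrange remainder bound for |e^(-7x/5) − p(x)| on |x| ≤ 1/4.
2401*exp(7/20)/3840000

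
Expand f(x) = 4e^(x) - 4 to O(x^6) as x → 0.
4*x + 2*x**2 + 2*x**3/3 + x**4/6 + x**5/30 + O(x**6)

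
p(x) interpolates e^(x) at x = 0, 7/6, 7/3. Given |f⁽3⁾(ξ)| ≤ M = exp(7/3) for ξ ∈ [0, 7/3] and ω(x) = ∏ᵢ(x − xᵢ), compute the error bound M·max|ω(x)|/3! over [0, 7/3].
343*sqrt(3)*exp(7/3)/5832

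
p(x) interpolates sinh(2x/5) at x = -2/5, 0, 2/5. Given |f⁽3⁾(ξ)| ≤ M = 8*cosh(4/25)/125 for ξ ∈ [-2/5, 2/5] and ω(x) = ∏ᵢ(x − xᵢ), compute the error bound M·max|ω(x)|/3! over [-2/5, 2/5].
64*sqrt(3)*cosh(4/25)/421875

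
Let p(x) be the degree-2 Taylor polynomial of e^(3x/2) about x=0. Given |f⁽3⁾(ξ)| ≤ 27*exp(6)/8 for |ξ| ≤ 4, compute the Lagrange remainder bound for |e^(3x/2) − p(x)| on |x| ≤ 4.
36*exp(6)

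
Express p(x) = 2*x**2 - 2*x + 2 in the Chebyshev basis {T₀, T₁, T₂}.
(3)T₀ + (-2)T₁ + T₂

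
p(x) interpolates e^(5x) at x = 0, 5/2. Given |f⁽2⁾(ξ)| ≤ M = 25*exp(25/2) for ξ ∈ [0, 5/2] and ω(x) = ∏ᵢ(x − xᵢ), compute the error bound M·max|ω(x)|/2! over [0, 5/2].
625*exp(25/2)/32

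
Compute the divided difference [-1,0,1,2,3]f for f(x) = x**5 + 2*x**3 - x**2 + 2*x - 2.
5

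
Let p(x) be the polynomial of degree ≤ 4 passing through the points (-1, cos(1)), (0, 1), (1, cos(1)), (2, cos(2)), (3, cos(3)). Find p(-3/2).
-105/32 + 35*cos(3)/128 - 45*cos(2)/32 + 693*cos(1)/128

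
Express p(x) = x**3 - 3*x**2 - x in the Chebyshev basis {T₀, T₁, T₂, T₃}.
(-3/2)T₀ + (-1/4)T₁ + (-3/2)T₂ + (1/4)T₃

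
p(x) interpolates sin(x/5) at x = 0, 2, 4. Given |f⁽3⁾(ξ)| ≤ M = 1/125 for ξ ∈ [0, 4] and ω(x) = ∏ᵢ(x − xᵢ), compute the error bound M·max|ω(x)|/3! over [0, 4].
8*sqrt(3)/3375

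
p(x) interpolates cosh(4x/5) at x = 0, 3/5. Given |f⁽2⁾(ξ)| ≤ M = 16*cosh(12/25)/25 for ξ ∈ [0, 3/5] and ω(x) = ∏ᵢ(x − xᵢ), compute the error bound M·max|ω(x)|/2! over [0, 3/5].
18*cosh(12/25)/625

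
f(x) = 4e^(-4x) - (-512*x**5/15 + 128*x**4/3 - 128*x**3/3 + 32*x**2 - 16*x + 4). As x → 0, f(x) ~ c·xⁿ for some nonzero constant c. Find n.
6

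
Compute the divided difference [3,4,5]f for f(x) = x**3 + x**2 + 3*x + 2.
13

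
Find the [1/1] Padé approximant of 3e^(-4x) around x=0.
(3 - 6*x)/(2*x + 1)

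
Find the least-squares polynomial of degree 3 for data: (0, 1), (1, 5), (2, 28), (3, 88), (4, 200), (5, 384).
121/126 + (35/108)x + (227/252)x² + (155/54)x³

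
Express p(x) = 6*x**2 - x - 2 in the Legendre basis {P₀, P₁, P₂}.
-P₁ + (4)P₂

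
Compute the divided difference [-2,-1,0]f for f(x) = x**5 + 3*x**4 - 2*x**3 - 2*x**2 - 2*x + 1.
10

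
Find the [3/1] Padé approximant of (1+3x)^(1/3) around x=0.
(-x**3/3 + x**2 + 3*x + 1)/(2*x + 1)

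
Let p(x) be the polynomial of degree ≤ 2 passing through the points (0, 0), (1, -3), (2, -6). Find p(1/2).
-3/2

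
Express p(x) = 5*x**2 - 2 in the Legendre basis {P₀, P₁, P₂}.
(-1/3)P₀ + (10/3)P₂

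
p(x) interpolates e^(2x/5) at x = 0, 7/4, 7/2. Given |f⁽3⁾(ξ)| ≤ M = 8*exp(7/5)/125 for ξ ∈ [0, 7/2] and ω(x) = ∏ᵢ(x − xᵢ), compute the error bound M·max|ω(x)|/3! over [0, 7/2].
343*sqrt(3)*exp(7/5)/27000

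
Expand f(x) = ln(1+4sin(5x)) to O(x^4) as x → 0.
20*x - 200*x**2 + 7750*x**3/3 + O(x**4)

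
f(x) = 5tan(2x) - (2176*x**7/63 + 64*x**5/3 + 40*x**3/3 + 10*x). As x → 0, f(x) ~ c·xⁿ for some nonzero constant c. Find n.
9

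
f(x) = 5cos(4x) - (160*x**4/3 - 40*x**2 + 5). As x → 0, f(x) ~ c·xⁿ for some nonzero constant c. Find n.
6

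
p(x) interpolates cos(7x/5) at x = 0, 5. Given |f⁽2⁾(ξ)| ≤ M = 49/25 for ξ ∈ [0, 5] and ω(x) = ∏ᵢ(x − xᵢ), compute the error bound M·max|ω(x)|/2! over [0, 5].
49/8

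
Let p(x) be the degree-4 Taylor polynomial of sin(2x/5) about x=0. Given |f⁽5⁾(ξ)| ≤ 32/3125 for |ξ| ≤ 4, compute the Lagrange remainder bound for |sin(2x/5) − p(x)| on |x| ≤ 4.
4096/46875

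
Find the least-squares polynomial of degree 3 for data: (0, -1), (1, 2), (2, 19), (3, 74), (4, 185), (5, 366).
-40/63 + (-53/54)x + (-37/63)x² + (167/54)x³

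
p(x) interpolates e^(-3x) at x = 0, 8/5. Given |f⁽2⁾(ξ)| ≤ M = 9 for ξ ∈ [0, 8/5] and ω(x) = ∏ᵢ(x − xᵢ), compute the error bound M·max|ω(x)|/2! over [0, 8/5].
72/25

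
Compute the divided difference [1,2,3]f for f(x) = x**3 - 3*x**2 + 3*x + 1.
3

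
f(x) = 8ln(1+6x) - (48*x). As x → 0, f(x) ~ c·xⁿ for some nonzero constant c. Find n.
2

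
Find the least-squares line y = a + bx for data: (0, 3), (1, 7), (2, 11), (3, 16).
a = 14/5, b = 43/10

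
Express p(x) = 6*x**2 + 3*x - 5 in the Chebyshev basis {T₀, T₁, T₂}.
(-2)T₀ + (3)T₁ + (3)T₂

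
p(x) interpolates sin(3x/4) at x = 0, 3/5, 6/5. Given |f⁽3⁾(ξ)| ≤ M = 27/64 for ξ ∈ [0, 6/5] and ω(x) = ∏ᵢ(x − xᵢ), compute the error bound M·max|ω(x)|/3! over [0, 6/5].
27*sqrt(3)/8000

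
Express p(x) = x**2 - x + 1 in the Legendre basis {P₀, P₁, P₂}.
(4/3)P₀ - P₁ + (2/3)P₂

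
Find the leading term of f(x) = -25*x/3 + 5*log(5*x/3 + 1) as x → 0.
-125*x**2/18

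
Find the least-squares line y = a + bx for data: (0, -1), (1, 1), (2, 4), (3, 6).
a = -11/10, b = 12/5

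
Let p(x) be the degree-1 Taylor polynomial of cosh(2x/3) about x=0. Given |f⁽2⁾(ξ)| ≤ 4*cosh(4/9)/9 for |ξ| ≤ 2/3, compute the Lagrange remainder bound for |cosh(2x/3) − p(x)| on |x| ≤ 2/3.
8*cosh(4/9)/81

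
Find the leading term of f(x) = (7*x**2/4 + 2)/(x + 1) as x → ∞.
7*x/4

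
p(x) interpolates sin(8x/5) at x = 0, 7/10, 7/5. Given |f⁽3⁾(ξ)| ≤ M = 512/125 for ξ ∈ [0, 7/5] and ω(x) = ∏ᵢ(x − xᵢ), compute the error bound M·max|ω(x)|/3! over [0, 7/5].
21952*sqrt(3)/421875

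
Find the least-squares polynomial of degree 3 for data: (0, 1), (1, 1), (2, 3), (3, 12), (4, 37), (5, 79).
23/21 + (29/63)x + (-71/42)x² + (17/18)x³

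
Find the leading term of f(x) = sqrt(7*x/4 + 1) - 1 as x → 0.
7*x/8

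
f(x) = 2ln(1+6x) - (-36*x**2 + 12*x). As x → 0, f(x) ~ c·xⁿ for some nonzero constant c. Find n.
3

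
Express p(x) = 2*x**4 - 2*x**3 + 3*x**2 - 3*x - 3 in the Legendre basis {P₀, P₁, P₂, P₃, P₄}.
(-8/5)P₀ + (-21/5)P₁ + (22/7)P₂ + (-4/5)P₃ + (16/35)P₄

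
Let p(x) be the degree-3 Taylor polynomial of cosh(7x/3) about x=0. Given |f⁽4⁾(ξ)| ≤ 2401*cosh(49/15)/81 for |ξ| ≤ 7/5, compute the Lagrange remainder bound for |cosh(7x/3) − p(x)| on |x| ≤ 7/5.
5764801*cosh(49/15)/1215000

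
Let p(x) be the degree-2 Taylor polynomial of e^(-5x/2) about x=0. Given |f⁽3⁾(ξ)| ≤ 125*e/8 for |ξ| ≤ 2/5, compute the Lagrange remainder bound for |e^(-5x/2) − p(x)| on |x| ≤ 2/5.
e/6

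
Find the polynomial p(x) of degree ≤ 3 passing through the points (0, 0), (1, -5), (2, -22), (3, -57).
-x**3 - 3*x**2 - x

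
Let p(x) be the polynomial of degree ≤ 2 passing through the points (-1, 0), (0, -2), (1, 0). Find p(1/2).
-3/2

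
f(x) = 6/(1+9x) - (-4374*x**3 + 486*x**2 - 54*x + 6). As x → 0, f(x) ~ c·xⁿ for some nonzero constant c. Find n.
4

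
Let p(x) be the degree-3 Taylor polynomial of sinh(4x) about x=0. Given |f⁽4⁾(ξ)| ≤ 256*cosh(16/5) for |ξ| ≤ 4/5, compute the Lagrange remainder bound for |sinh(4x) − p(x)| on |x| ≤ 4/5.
8192*cosh(16/5)/1875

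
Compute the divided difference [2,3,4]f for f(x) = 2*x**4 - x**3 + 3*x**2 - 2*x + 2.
104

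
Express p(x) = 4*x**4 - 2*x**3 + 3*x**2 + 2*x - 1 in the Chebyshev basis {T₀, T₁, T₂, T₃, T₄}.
(2)T₀ + (1/2)T₁ + (7/2)T₂ + (-1/2)T₃ + (1/2)T₄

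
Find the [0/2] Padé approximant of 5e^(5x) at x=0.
5/(25*x**2/2 - 5*x + 1)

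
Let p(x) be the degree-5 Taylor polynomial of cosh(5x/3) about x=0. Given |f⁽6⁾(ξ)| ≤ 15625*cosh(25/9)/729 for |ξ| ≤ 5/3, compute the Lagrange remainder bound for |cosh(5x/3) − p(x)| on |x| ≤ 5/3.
48828125*cosh(25/9)/76527504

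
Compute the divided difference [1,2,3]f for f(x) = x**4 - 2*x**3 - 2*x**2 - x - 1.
11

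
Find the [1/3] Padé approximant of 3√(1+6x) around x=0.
(63*x/4 + 3)/(27*x**3/8 - 9*x**2/4 + 9*x/4 + 1)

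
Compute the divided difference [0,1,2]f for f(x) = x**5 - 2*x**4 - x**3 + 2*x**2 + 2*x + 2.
0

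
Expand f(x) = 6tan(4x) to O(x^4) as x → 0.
24*x + 128*x**3 + O(x**4)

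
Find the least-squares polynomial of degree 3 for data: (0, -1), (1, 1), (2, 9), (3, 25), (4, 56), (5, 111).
-53/42 + (851/252)x + (-4/3)x² + (37/36)x³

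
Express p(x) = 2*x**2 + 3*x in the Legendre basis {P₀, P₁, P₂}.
(2/3)P₀ + (3)P₁ + (4/3)P₂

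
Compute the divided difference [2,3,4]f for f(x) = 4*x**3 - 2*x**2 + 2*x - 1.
34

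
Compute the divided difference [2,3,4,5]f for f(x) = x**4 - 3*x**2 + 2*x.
14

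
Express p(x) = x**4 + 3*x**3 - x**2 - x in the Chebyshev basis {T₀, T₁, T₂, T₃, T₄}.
(-1/8)T₀ + (5/4)T₁ + (3/4)T₃ + (1/8)T₄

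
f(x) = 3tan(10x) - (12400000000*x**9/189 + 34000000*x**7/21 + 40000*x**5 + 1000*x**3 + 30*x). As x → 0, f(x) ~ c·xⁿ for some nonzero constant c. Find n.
11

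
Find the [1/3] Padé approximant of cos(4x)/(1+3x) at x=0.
(1 - 20*x/9)/(56*x**3/9 + 4*x**2/3 + 7*x/9 + 1)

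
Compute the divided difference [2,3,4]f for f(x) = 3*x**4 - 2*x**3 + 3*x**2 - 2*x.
150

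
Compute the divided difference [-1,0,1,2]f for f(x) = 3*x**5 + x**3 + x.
16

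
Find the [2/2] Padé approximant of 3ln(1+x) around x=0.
3*x*(x + 2)/(2*(x**2/6 + x + 1))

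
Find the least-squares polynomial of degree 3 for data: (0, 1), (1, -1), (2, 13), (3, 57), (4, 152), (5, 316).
103/126 + (-1555/756)x + (-547/252)x² + (82/27)x³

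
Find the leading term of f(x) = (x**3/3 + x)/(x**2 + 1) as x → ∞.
x/3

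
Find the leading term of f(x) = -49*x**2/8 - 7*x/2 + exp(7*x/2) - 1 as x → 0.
343*x**3/48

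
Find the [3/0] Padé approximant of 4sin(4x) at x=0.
-128*x**3/3 + 16*x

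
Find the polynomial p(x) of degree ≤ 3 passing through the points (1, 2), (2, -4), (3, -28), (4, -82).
-2*x**3 + 3*x**2 - x + 2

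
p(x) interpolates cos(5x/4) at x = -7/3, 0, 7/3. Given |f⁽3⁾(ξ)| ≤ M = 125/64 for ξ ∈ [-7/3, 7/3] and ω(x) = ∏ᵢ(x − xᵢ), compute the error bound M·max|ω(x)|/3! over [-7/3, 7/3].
42875*sqrt(3)/46656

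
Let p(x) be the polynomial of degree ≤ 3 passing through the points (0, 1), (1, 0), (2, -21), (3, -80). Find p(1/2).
15/8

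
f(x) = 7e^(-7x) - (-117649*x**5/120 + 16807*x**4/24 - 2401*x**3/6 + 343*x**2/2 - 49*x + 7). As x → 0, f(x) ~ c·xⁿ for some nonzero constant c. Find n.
6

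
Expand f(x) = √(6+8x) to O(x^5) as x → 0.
sqrt(6) + 2*sqrt(6)*x/3 - 2*sqrt(6)*x**2/9 + 4*sqrt(6)*x**3/27 - 10*sqrt(6)*x**4/81 + O(x**5)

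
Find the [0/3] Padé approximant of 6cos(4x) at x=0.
6/(8*x**2 + 1)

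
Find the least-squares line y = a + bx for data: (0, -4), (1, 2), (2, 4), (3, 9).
a = -17/5, b = 41/10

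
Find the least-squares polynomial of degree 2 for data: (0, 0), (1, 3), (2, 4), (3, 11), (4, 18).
2/5 + (2/5)x + x²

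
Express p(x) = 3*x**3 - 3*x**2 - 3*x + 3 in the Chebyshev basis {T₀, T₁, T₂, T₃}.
(3/2)T₀ + (-3/4)T₁ + (-3/2)T₂ + (3/4)T₃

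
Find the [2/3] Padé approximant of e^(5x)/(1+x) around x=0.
(25*x**2/28 + 10*x/7 + 1)/(-25*x**3/21 + 75*x**2/28 - 18*x/7 + 1)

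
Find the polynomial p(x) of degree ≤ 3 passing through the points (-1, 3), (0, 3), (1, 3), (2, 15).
2*x**3 - 2*x + 3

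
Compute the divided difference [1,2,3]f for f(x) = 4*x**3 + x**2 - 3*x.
25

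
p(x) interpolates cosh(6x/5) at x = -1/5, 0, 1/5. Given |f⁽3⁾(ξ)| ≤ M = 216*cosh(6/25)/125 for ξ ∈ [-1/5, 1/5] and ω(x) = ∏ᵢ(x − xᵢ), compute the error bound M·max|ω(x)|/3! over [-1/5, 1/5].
8*sqrt(3)*cosh(6/25)/15625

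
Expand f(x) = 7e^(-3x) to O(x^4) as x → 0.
7 - 21*x + 63*x**2/2 - 63*x**3/2 + O(x**4)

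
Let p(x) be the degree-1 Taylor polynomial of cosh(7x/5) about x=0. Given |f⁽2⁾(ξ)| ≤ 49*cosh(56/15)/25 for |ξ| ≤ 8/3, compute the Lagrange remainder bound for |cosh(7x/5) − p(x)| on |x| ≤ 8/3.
1568*cosh(56/15)/225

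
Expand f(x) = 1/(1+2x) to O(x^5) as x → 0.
1 - 2*x + 4*x**2 - 8*x**3 + 16*x**4 + O(x**5)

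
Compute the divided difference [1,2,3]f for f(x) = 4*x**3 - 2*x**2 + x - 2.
22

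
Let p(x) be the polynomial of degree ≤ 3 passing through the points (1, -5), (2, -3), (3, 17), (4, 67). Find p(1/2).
-3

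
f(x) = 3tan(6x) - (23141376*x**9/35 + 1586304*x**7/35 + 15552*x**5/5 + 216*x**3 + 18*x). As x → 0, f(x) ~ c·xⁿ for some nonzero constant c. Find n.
11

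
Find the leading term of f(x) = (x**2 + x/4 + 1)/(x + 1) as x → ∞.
x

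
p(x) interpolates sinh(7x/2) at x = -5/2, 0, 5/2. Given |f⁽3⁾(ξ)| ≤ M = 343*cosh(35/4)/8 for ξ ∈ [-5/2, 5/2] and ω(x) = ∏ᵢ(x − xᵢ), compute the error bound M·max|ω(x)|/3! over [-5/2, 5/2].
42875*sqrt(3)*cosh(35/4)/1728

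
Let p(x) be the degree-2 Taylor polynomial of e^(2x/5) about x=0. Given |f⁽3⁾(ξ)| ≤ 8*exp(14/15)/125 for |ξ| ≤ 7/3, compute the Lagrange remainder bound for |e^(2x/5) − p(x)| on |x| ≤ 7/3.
1372*exp(14/15)/10125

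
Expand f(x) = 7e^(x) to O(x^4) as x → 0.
7 + 7*x + 7*x**2/2 + 7*x**3/6 + O(x**4)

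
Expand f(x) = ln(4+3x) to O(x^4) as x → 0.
log(4) + 3*x/4 - 9*x**2/32 + 9*x**3/64 + O(x**4)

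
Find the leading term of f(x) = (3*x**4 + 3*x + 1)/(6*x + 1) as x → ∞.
x**3/2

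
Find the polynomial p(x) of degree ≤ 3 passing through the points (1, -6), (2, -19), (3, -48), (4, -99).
-x**3 - 2*x**2 - 3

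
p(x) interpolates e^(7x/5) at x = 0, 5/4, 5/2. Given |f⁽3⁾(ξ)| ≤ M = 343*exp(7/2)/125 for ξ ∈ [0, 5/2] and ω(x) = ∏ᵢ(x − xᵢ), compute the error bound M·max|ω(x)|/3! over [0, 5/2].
343*sqrt(3)*exp(7/2)/1728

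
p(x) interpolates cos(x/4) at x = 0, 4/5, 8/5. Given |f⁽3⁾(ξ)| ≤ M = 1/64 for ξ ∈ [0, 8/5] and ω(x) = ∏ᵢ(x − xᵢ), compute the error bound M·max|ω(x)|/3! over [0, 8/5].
sqrt(3)/3375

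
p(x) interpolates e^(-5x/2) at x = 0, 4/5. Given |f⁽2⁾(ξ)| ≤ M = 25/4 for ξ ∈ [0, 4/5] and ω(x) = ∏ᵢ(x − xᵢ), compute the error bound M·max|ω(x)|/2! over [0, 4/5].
1/2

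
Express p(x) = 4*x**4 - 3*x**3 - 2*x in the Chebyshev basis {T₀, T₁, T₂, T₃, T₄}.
(3/2)T₀ + (-17/4)T₁ + (2)T₂ + (-3/4)T₃ + (1/2)T₄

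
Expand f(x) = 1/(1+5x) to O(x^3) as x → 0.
1 - 5*x + 25*x**2 + O(x**3)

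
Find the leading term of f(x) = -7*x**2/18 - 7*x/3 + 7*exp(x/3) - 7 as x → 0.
7*x**3/162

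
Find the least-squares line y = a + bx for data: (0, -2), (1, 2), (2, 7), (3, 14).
a = -27/10, b = 53/10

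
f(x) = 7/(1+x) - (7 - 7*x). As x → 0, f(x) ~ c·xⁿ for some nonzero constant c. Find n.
2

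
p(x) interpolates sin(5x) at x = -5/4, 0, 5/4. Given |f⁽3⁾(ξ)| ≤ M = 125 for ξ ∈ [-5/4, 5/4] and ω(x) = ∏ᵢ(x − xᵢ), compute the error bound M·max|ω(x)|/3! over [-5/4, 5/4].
15625*sqrt(3)/1728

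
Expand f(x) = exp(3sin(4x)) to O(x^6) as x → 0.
1 + 12*x + 72*x**2 + 256*x**3 + 480*x**4 - 1024*x**5/5 + O(x**6)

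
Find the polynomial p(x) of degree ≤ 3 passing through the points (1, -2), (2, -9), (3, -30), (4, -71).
-x**3 - x**2 + 3*x - 3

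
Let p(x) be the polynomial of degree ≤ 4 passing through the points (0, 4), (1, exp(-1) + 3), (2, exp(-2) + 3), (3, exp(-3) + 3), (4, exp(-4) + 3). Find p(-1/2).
(-420*exp(3) - 180*e + 35 + 378*exp(2) + 699*exp(4))*exp(-4)/128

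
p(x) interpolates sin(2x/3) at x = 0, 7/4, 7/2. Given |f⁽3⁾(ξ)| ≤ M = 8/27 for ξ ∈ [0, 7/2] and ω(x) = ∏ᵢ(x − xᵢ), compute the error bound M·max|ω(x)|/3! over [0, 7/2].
343*sqrt(3)/5832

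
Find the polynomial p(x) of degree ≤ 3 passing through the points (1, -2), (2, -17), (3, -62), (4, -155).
-3*x**3 + 3*x**2 - 3*x + 1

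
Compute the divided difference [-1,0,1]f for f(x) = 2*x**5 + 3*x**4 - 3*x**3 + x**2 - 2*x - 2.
4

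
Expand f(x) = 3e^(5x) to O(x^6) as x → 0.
3 + 15*x + 75*x**2/2 + 125*x**3/2 + 625*x**4/8 + 625*x**5/8 + O(x**6)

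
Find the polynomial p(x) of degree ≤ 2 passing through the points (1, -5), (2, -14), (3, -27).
-2*x**2 - 3*x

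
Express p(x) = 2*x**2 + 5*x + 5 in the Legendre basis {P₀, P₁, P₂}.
(17/3)P₀ + (5)P₁ + (4/3)P₂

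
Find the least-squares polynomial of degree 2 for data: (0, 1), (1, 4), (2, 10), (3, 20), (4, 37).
48/35 + (-12/35)x + (16/7)x²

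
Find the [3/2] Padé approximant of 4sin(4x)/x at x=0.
(16 - 448*x**2/15)/(4*x**2/5 + 1)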